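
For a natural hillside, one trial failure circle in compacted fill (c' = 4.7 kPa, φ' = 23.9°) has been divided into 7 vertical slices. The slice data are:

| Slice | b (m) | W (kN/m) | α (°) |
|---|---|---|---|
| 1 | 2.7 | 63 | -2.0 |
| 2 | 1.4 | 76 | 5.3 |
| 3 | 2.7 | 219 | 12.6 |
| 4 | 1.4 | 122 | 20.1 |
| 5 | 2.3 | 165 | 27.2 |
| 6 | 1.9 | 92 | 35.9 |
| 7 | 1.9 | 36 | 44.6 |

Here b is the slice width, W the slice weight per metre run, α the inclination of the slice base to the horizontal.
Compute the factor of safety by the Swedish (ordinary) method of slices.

FS = 1.57

Ordinary method of slices: FS = Σ[c'·Δl_i + (W_i cosα_i)·tanφ'] / Σ W_i sinα_i, with Δl_i = b_i / cosα_i.
Slice 1: Δl = 2.7/cos(-2.0°) = 2.702 m; N'_1 = 63·cos(-2.0°) = 63.0; c'Δl = 12.70; W sinα = -2.2
Slice 2: Δl = 1.4/cos5.3° = 1.406 m; N'_2 = 76·cos5.3° = 75.7; c'Δl = 6.61; W sinα = 7.0
Slice 3: Δl = 2.7/cos12.6° = 2.767 m; N'_3 = 219·cos12.6° = 213.7; c'Δl = 13.00; W sinα = 47.8
Slice 4: Δl = 1.4/cos20.1° = 1.491 m; N'_4 = 122·cos20.1° = 114.6; c'Δl = 7.01; W sinα = 41.9
Slice 5: Δl = 2.3/cos27.2° = 2.586 m; N'_5 = 165·cos27.2° = 146.8; c'Δl = 12.15; W sinα = 75.4
Slice 6: Δl = 1.9/cos35.9° = 2.346 m; N'_6 = 92·cos35.9° = 74.5; c'Δl = 11.02; W sinα = 53.9
Slice 7: Δl = 1.9/cos44.6° = 2.668 m; N'_7 = 36·cos44.6° = 25.6; c'Δl = 12.54; W sinα = 25.3
Σc'Δl = 75.0 kN/m; ΣN' = 713.8 kN/m; ΣW sinα = 249.2 kN/m
Resisting = 75.0 + 713.8·tan23.9° = 75.0 + 316.3 = 391.4 kN/m
FS = 391.4 / 249.2 = 1.571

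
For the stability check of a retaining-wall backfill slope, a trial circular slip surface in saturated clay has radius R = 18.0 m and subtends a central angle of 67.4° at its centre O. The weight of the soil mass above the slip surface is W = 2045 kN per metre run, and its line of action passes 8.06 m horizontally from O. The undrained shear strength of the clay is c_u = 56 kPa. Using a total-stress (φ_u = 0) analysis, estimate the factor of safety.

FS = 1.29

Taking moments about the centre O, the resisting moment is provided by the undrained shear strength acting along the arc:
Arc length L_a = R·θ = 18.0·(67.4°·π/180) = 18.0·1.1764 = 21.17 m
M_R = c_u·L_a·R = 56·21.17·18.0 = 21343.7 kN·m/m
M_D = W·d = 2045·8.06 = 16482.7 kN·m/m
FS = M_R / M_D = 21343.7 / 16482.7 = 1.295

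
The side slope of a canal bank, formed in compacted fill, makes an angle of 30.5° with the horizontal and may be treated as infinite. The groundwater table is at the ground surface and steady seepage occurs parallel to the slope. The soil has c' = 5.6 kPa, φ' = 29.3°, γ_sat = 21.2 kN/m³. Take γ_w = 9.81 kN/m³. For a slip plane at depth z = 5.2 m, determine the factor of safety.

FS = 0.63

With seepage parallel to the slope and the water table at the surface, the effective normal stress on the slip plane uses the buoyant unit weight γ' = γ_sat − γ_w while the driving shear stress uses γ_sat:
FS = [c' + γ' z cos²β tanφ'] / [γ_sat z sinβ cosβ]
γ' = 21.2 − 9.81 = 11.39 kN/m³
Numerator = 5.6 + 11.39·5.2·cos²30.5°·tan29.3° = 5.6 + 11.39·5.2·0.7424·0.5612 = 30.275 kPa
Denominator = 21.2·5.2·sin30.5°·cos30.5° = 21.2·5.2·0.5075·0.8616 = 48.209 kPa
FS = 30.275 / 48.209 = 0.628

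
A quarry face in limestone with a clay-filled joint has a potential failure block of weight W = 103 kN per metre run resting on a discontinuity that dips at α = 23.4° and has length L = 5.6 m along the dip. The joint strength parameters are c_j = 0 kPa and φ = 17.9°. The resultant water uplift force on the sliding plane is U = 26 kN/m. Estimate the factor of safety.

Resolving the block weight along and normal to the plane and applying the Mohr–Coulomb strength on the joint:
N' = W cosα − U = 103·cos23.4° − 26 = 68.5 kN/m
Driving force T = W sinα = 103·sin23.4° = 40.9 kN/m
Resisting force R = c_j·L + N'·tanφ = 0·5.6 + 68.5·tan17.9° = 0.0 + 22.1 = 22.1 kN/m
FS = R / T = 22.1 / 40.9 = 0.541

FS = 0.54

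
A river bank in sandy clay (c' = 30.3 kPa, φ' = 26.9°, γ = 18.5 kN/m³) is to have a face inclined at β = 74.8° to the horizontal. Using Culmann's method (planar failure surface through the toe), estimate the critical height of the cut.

Culmann's analysis gives the critical failure plane at α_cr = (β + φ')/2 = (74.8 + 26.9)/2 = 50.8°, and the critical height
H_c = (4c'/γ) · sinβ cosφ' / [1 − cos(β − φ')]
    = (4·30.3/18.5) · sin74.8°·cos26.9° / [1 − cos(47.9°)]
    = 6.551 · 0.9650·0.8918 / [1 − 0.6704]
    = 6.551 · 0.8606 / 0.3296
    = 17.11 m

H_c = 17.11 m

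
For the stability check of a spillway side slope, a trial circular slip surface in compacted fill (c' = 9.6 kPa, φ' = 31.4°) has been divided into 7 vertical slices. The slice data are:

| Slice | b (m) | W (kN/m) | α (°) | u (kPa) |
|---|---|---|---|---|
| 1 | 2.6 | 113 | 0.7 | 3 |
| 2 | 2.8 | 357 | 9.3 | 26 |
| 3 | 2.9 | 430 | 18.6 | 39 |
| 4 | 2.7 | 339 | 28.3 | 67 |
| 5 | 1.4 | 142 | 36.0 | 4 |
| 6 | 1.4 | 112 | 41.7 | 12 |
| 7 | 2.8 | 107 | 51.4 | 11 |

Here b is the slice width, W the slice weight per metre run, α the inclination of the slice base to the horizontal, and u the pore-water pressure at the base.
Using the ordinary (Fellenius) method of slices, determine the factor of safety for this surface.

FS = 1.29

Ordinary method of slices: FS = Σ[c'·Δl_i + (W_i cosα_i − u_i·Δl_i)·tanφ'] / Σ W_i sinα_i, with Δl_i = b_i / cosα_i.
Slice 1: Δl = 2.6/cos0.7° = 2.600 m; N'_1 = 113·cos0.7° − 3·2.600 = 105.2; c'Δl = 24.96; W sinα = 1.4
Slice 2: Δl = 2.8/cos9.3° = 2.837 m; N'_2 = 357·cos9.3° − 26·2.837 = 278.5; c'Δl = 27.24; W sinα = 57.7
Slice 3: Δl = 2.9/cos18.6° = 3.060 m; N'_3 = 430·cos18.6° − 39·3.060 = 288.2; c'Δl = 29.37; W sinα = 137.2
Slice 4: Δl = 2.7/cos28.3° = 3.067 m; N'_4 = 339·cos28.3° − 67·3.067 = 93.0; c'Δl = 29.44; W sinα = 160.7
Slice 5: Δl = 1.4/cos36.0° = 1.730 m; N'_5 = 142·cos36.0° − 4·1.730 = 108.0; c'Δl = 16.61; W sinα = 83.5
Slice 6: Δl = 1.4/cos41.7° = 1.875 m; N'_6 = 112·cos41.7° − 12·1.875 = 61.1; c'Δl = 18.00; W sinα = 74.5
Slice 7: Δl = 2.8/cos51.4° = 4.488 m; N'_7 = 107·cos51.4° − 11·4.488 = 17.4; c'Δl = 43.09; W sinα = 83.6
Σc'Δl = 188.7 kN/m; ΣN' = 951.4 kN/m; ΣW sinα = 598.5 kN/m
Resisting = 188.7 + 951.4·tan31.4° = 188.7 + 580.8 = 769.5 kN/m
FS = 769.5 / 598.5 = 1.286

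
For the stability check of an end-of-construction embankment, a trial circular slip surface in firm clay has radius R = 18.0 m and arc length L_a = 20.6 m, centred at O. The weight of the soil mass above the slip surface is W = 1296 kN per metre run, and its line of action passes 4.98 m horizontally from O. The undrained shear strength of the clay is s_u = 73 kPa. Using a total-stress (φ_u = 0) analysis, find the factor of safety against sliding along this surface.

Taking moments about the centre O, the resisting moment is provided by the undrained shear strength acting along the arc:
M_R = s_u·L_a·R = 73·20.60·18.0 = 27068.4 kN·m/m
M_D = W·d = 1296·4.98 = 6454.1 kN·m/m
FS = M_R / M_D = 27068.4 / 6454.1 = 4.194

FS = 4.19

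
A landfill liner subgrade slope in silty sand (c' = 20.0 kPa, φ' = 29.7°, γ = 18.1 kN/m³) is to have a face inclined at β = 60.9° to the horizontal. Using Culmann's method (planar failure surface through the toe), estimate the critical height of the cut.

H_c = 23.19 m

Culmann's analysis gives the critical failure plane at α_cr = (β + φ')/2 = (60.9 + 29.7)/2 = 45.3°, and the critical height
H_c = (4c'/γ) · sinβ cosφ' / [1 − cos(β − φ')]
    = (4·20.0/18.1) · sin60.9°·cos29.7° / [1 − cos(31.2°)]
    = 4.420 · 0.8738·0.8686 / [1 − 0.8554]
    = 4.420 · 0.7590 / 0.1446
    = 23.19 m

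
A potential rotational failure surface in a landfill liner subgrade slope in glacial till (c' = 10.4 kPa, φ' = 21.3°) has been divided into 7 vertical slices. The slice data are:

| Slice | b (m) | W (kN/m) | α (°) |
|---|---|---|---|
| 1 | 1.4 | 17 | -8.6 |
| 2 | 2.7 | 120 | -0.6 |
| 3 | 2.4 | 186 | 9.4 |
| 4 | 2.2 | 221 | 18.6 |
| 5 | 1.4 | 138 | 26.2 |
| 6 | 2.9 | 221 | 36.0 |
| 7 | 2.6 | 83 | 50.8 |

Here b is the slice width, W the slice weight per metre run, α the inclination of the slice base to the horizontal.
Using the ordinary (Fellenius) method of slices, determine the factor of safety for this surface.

Ordinary method of slices: FS = Σ[c'·Δl_i + (W_i cosα_i)·tanφ'] / Σ W_i sinα_i, with Δl_i = b_i / cosα_i.
Slice 1: Δl = 1.4/cos(-8.6°) = 1.416 m; N'_1 = 17·cos(-8.6°) = 16.8; c'Δl = 14.73; W sinα = -2.5
Slice 2: Δl = 2.7/cos(-0.6°) = 2.700 m; N'_2 = 120·cos(-0.6°) = 120.0; c'Δl = 28.08; W sinα = -1.3
Slice 3: Δl = 2.4/cos9.4° = 2.433 m; N'_3 = 186·cos9.4° = 183.5; c'Δl = 25.30; W sinα = 30.4
Slice 4: Δl = 2.2/cos18.6° = 2.321 m; N'_4 = 221·cos18.6° = 209.5; c'Δl = 24.14; W sinα = 70.5
Slice 5: Δl = 1.4/cos26.2° = 1.560 m; N'_5 = 138·cos26.2° = 123.8; c'Δl = 16.23; W sinα = 60.9
Slice 6: Δl = 2.9/cos36.0° = 3.585 m; N'_6 = 221·cos36.0° = 178.8; c'Δl = 37.28; W sinα = 129.9
Slice 7: Δl = 2.6/cos50.8° = 4.114 m; N'_7 = 83·cos50.8° = 52.5; c'Δl = 42.78; W sinα = 64.3
Σc'Δl = 188.5 kN/m; ΣN' = 884.8 kN/m; ΣW sinα = 352.2 kN/m
Resisting = 188.5 + 884.8·tan21.3° = 188.5 + 345.0 = 533.5 kN/m
FS = 533.5 / 352.2 = 1.515

FS = 1.51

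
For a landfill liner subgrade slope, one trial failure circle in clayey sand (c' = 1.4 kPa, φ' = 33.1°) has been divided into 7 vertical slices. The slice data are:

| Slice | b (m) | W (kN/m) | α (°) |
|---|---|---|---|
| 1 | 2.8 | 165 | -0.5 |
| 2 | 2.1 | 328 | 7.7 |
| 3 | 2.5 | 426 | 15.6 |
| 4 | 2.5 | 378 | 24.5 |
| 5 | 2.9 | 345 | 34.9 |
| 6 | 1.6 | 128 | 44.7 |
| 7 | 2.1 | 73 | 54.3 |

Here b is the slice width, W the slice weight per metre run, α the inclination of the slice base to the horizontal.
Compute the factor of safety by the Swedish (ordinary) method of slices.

Ordinary method of slices: FS = Σ[c'·Δl_i + (W_i cosα_i)·tanφ'] / Σ W_i sinα_i, with Δl_i = b_i / cosα_i.
Slice 1: Δl = 2.8/cos(-0.5°) = 2.800 m; N'_1 = 165·cos(-0.5°) = 165.0; c'Δl = 3.92; W sinα = -1.4
Slice 2: Δl = 2.1/cos7.7° = 2.119 m; N'_2 = 328·cos7.7° = 325.0; c'Δl = 2.97; W sinα = 43.9
Slice 3: Δl = 2.5/cos15.6° = 2.596 m; N'_3 = 426·cos15.6° = 410.3; c'Δl = 3.63; W sinα = 114.6
Slice 4: Δl = 2.5/cos24.5° = 2.747 m; N'_4 = 378·cos24.5° = 344.0; c'Δl = 3.85; W sinα = 156.8
Slice 5: Δl = 2.9/cos34.9° = 3.536 m; N'_5 = 345·cos34.9° = 283.0; c'Δl = 4.95; W sinα = 197.4
Slice 6: Δl = 1.6/cos44.7° = 2.251 m; N'_6 = 128·cos44.7° = 91.0; c'Δl = 3.15; W sinα = 90.0
Slice 7: Δl = 2.1/cos54.3° = 3.599 m; N'_7 = 73·cos54.3° = 42.6; c'Δl = 5.04; W sinα = 59.3
Σc'Δl = 27.5 kN/m; ΣN' = 1660.8 kN/m; ΣW sinα = 660.5 kN/m
Resisting = 27.5 + 1660.8·tan33.1° = 27.5 + 1082.7 = 1110.2 kN/m
FS = 1110.2 / 660.5 = 1.681

FS = 1.68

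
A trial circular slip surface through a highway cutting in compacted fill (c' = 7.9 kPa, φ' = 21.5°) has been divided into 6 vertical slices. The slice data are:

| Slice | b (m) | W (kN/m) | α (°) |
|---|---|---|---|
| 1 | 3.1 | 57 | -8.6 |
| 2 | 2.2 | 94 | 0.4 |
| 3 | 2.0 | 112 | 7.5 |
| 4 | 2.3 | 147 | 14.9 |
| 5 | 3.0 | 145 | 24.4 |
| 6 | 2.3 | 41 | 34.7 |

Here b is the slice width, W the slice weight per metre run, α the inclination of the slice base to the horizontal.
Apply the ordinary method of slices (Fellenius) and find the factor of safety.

FS = 2.73

Ordinary method of slices: FS = Σ[c'·Δl_i + (W_i cosα_i)·tanφ'] / Σ W_i sinα_i, with Δl_i = b_i / cosα_i.
Slice 1: Δl = 3.1/cos(-8.6°) = 3.135 m; N'_1 = 57·cos(-8.6°) = 56.4; c'Δl = 24.77; W sinα = -8.5
Slice 2: Δl = 2.2/cos0.4° = 2.200 m; N'_2 = 94·cos0.4° = 94.0; c'Δl = 17.38; W sinα = 0.7
Slice 3: Δl = 2.0/cos7.5° = 2.017 m; N'_3 = 112·cos7.5° = 111.0; c'Δl = 15.94; W sinα = 14.6
Slice 4: Δl = 2.3/cos14.9° = 2.380 m; N'_4 = 147·cos14.9° = 142.1; c'Δl = 18.80; W sinα = 37.8
Slice 5: Δl = 3.0/cos24.4° = 3.294 m; N'_5 = 145·cos24.4° = 132.0; c'Δl = 26.02; W sinα = 59.9
Slice 6: Δl = 2.3/cos34.7° = 2.798 m; N'_6 = 41·cos34.7° = 33.7; c'Δl = 22.10; W sinα = 23.3
Σc'Δl = 125.0 kN/m; ΣN' = 569.2 kN/m; ΣW sinα = 127.8 kN/m
Resisting = 125.0 + 569.2·tan21.5° = 125.0 + 224.2 = 349.2 kN/m
FS = 349.2 / 127.8 = 2.733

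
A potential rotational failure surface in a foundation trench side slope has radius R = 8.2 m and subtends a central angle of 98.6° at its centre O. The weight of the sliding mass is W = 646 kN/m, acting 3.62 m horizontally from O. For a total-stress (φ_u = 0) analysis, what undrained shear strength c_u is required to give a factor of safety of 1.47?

c_u = 29.7 kPa

FS = c_u·L_a·R / (W·d), so c_u = FS·W·d / (L_a·R).
Arc length L_a = R·θ = 8.2·(98.6°·π/180) = 8.2·1.7209 = 14.11 m
c_u = 1.47·646·3.62 / (14.11·8.2) = 3437.6 / 115.71 = 29.71 kPa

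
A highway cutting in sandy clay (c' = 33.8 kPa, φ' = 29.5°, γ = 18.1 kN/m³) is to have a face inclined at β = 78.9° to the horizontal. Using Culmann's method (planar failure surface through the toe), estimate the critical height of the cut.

Culmann's analysis gives the critical failure plane at α_cr = (β + φ')/2 = (78.9 + 29.5)/2 = 54.2°, and the critical height
H_c = (4c'/γ) · sinβ cosφ' / [1 − cos(β − φ')]
    = (4·33.8/18.1) · sin78.9°·cos29.5° / [1 − cos(49.4°)]
    = 7.470 · 0.9813·0.8704 / [1 − 0.6508]
    = 7.470 · 0.8541 / 0.3492
    = 18.27 m

H_c = 18.27 m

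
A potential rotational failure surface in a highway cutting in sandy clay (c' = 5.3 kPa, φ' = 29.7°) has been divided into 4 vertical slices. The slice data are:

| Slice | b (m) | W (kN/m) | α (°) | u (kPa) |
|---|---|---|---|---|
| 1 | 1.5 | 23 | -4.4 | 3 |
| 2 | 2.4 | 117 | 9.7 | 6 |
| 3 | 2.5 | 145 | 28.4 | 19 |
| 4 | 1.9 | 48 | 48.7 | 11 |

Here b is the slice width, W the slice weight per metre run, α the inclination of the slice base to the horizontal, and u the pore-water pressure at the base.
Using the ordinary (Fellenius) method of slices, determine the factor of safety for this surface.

FS = 1.31

Ordinary method of slices: FS = Σ[c'·Δl_i + (W_i cosα_i − u_i·Δl_i)·tanφ'] / Σ W_i sinα_i, with Δl_i = b_i / cosα_i.
Slice 1: Δl = 1.5/cos(-4.4°) = 1.504 m; N'_1 = 23·cos(-4.4°) − 3·1.504 = 18.4; c'Δl = 7.97; W sinα = -1.8
Slice 2: Δl = 2.4/cos9.7° = 2.435 m; N'_2 = 117·cos9.7° − 6·2.435 = 100.7; c'Δl = 12.90; W sinα = 19.7
Slice 3: Δl = 2.5/cos28.4° = 2.842 m; N'_3 = 145·cos28.4° − 19·2.842 = 73.6; c'Δl = 15.06; W sinα = 69.0
Slice 4: Δl = 1.9/cos48.7° = 2.879 m; N'_4 = 48·cos48.7° − 11·2.879 = 0.0; c'Δl = 15.26; W sinα = 36.1
Σc'Δl = 51.2 kN/m; ΣN' = 192.7 kN/m; ΣW sinα = 123.0 kN/m
Resisting = 51.2 + 192.7·tan29.7° = 51.2 + 109.9 = 161.1 kN/m
FS = 161.1 / 123.0 = 1.310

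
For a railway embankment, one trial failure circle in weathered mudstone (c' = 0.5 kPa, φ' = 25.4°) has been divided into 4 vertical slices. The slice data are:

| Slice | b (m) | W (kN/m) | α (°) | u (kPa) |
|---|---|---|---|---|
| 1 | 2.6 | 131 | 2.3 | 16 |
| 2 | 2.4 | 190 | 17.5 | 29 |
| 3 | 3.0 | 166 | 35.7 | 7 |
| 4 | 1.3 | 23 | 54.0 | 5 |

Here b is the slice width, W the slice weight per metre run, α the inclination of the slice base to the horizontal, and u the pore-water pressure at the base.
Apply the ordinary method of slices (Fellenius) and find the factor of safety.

FS = 0.86

Ordinary method of slices: FS = Σ[c'·Δl_i + (W_i cosα_i − u_i·Δl_i)·tanφ'] / Σ W_i sinα_i, with Δl_i = b_i / cosα_i.
Slice 1: Δl = 2.6/cos2.3° = 2.602 m; N'_1 = 131·cos2.3° − 16·2.602 = 89.3; c'Δl = 1.30; W sinα = 5.3
Slice 2: Δl = 2.4/cos17.5° = 2.516 m; N'_2 = 190·cos17.5° − 29·2.516 = 108.2; c'Δl = 1.26; W sinα = 57.1
Slice 3: Δl = 3.0/cos35.7° = 3.694 m; N'_3 = 166·cos35.7° − 7·3.694 = 108.9; c'Δl = 1.85; W sinα = 96.9
Slice 4: Δl = 1.3/cos54.0° = 2.212 m; N'_4 = 23·cos54.0° − 5·2.212 = 2.5; c'Δl = 1.11; W sinα = 18.6
Σc'Δl = 5.5 kN/m; ΣN' = 308.9 kN/m; ΣW sinα = 177.9 kN/m
Resisting = 5.5 + 308.9·tan25.4° = 5.5 + 146.7 = 152.2 kN/m
FS = 152.2 / 177.9 = 0.856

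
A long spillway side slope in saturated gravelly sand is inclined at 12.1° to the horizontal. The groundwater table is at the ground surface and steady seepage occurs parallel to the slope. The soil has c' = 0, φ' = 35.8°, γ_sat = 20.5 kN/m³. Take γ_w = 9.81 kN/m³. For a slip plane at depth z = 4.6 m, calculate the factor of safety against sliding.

FS = 1.75

With seepage parallel to the slope and the water table at the surface, the effective normal stress on the slip plane uses the buoyant unit weight γ' = γ_sat − γ_w while the driving shear stress uses γ_sat:
FS = [c' + γ' z cos²β tanφ'] / [γ_sat z sinβ cosβ]
(For c' = 0 this reduces to FS = (γ'/γ_sat)·tanφ'/tanβ.)
γ' = 20.5 − 9.81 = 10.69 kN/m³
Numerator = 0.0 + 10.69·4.6·cos²12.1°·tan35.8° = 0.0 + 10.69·4.6·0.9561·0.7212 = 33.907 kPa
Denominator = 20.5·4.6·sin12.1°·cos12.1° = 20.5·4.6·0.2096·0.9778 = 19.328 kPa
FS = 33.907 / 19.328 = 1.754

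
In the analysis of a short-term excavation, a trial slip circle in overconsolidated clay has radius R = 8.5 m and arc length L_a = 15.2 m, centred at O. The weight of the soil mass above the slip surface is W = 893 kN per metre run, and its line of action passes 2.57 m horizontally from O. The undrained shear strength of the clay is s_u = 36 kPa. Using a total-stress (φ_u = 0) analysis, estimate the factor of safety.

FS = 2.03

Taking moments about the centre O, the resisting moment is provided by the undrained shear strength acting along the arc:
M_R = s_u·L_a·R = 36·15.20·8.5 = 4651.2 kN·m/m
M_D = W·d = 893·2.57 = 2295.0 kN·m/m
FS = M_R / M_D = 4651.2 / 2295.0 = 2.027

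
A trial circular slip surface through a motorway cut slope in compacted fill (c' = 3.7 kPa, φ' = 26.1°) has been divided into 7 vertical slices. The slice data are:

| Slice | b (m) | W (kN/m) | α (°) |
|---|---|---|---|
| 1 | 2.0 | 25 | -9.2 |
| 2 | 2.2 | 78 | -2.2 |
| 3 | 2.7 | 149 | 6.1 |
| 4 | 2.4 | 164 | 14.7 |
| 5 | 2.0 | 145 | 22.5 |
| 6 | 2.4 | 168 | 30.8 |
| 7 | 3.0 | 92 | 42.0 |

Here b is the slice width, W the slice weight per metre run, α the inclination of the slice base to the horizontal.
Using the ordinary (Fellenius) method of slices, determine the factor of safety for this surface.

FS = 1.73

Ordinary method of slices: FS = Σ[c'·Δl_i + (W_i cosα_i)·tanφ'] / Σ W_i sinα_i, with Δl_i = b_i / cosα_i.
Slice 1: Δl = 2.0/cos(-9.2°) = 2.026 m; N'_1 = 25·cos(-9.2°) = 24.7; c'Δl = 7.50; W sinα = -4.0
Slice 2: Δl = 2.2/cos(-2.2°) = 2.202 m; N'_2 = 78·cos(-2.2°) = 77.9; c'Δl = 8.15; W sinα = -3.0
Slice 3: Δl = 2.7/cos6.1° = 2.715 m; N'_3 = 149·cos6.1° = 148.2; c'Δl = 10.05; W sinα = 15.8
Slice 4: Δl = 2.4/cos14.7° = 2.481 m; N'_4 = 164·cos14.7° = 158.6; c'Δl = 9.18; W sinα = 41.6
Slice 5: Δl = 2.0/cos22.5° = 2.165 m; N'_5 = 145·cos22.5° = 134.0; c'Δl = 8.01; W sinα = 55.5
Slice 6: Δl = 2.4/cos30.8° = 2.794 m; N'_6 = 168·cos30.8° = 144.3; c'Δl = 10.34; W sinα = 86.0
Slice 7: Δl = 3.0/cos42.0° = 4.037 m; N'_7 = 92·cos42.0° = 68.4; c'Δl = 14.94; W sinα = 61.6
Σc'Δl = 68.2 kN/m; ΣN' = 756.0 kN/m; ΣW sinα = 253.5 kN/m
Resisting = 68.2 + 756.0·tan26.1° = 68.2 + 370.4 = 438.5 kN/m
FS = 438.5 / 253.5 = 1.730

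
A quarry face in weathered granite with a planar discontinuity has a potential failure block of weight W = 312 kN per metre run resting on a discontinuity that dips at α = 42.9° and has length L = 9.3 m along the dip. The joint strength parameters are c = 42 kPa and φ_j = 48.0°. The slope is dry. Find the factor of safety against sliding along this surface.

Resolving the block weight along and normal to the plane and applying the Mohr–Coulomb strength on the joint:
N' = W cosα = 312·cos42.9° = 228.6 kN/m
Driving force T = W sinα = 312·sin42.9° = 212.4 kN/m
Resisting force R = c·L + N'·tanφ_j = 42·9.3 + 228.6·tan48.0° = 390.6 + 253.8 = 644.4 kN/m
FS = R / T = 644.4 / 212.4 = 3.034

FS = 3.03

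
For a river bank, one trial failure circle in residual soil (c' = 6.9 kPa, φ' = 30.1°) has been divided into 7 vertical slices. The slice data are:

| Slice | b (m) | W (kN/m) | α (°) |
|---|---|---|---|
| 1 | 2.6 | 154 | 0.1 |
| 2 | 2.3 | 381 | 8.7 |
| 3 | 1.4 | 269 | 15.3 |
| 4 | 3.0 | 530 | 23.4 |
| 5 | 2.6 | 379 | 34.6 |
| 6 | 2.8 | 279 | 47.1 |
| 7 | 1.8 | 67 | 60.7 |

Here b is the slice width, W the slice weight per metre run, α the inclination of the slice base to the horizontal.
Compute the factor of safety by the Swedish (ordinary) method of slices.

FS = 1.46

Ordinary method of slices: FS = Σ[c'·Δl_i + (W_i cosα_i)·tanφ'] / Σ W_i sinα_i, with Δl_i = b_i / cosα_i.
Slice 1: Δl = 2.6/cos0.1° = 2.600 m; N'_1 = 154·cos0.1° = 154.0; c'Δl = 17.94; W sinα = 0.3
Slice 2: Δl = 2.3/cos8.7° = 2.327 m; N'_2 = 381·cos8.7° = 376.6; c'Δl = 16.05; W sinα = 57.6
Slice 3: Δl = 1.4/cos15.3° = 1.451 m; N'_3 = 269·cos15.3° = 259.5; c'Δl = 10.01; W sinα = 71.0
Slice 4: Δl = 3.0/cos23.4° = 3.269 m; N'_4 = 530·cos23.4° = 486.4; c'Δl = 22.56; W sinα = 210.5
Slice 5: Δl = 2.6/cos34.6° = 3.159 m; N'_5 = 379·cos34.6° = 312.0; c'Δl = 21.79; W sinα = 215.2
Slice 6: Δl = 2.8/cos47.1° = 4.113 m; N'_6 = 279·cos47.1° = 189.9; c'Δl = 28.38; W sinα = 204.4
Slice 7: Δl = 1.8/cos60.7° = 3.678 m; N'_7 = 67·cos60.7° = 32.8; c'Δl = 25.38; W sinα = 58.4
Σc'Δl = 142.1 kN/m; ΣN' = 1811.2 kN/m; ΣW sinα = 817.4 kN/m
Resisting = 142.1 + 1811.2·tan30.1° = 142.1 + 1049.9 = 1192.0 kN/m
FS = 1192.0 / 817.4 = 1.458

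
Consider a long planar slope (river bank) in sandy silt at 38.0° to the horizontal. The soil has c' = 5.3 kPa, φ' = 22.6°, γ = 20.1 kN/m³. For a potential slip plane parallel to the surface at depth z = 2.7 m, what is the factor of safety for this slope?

For an infinite slope with a slip plane parallel to the surface (no pore pressure): FS = [c' + γz cos²β tanφ'] / [γz sinβ cosβ].
γz = 20.1·2.7 = 54.27 kN/m²
Numerator = 5.3 + 54.27·cos²38.0°·tan22.6° = 5.3 + 54.27·0.6210·0.4163 = 19.328 kPa
Denominator = 54.27·sin38.0°·cos38.0° = 54.27·0.6157·0.7880 = 26.329 kPa
FS = 19.328 / 26.329 = 0.734

FS = 0.73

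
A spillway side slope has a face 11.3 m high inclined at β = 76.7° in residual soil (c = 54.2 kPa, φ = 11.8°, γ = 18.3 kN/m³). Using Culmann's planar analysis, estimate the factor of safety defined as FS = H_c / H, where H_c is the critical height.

H_c = (4c/γ) · sinβ cosφ / [1 − cos(β − φ)]
    = (4·54.2/18.3) · sin76.7°·cos11.8° / [1 − cos64.9°]
    = 11.847 · 0.9526 / 0.5758 = 19.60 m
FS = H_c / H = 19.60 / 11.3 = 1.734

FS = 1.73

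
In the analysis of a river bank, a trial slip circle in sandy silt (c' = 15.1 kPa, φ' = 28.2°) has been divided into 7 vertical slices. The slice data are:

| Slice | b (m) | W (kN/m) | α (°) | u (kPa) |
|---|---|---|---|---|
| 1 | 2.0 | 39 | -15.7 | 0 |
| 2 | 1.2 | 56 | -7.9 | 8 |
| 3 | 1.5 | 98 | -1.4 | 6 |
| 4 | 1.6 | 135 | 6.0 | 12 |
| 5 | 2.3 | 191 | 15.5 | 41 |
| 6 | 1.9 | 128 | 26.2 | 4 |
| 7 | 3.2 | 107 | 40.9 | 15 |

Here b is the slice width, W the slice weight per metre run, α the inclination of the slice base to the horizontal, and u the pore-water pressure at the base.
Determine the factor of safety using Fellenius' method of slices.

FS = 2.89

Ordinary method of slices: FS = Σ[c'·Δl_i + (W_i cosα_i − u_i·Δl_i)·tanφ'] / Σ W_i sinα_i, with Δl_i = b_i / cosα_i.
Slice 1: Δl = 2.0/cos(-15.7°) = 2.078 m; N'_1 = 39·cos(-15.7°) − 0·2.078 = 37.5; c'Δl = 31.37; W sinα = -10.6
Slice 2: Δl = 1.2/cos(-7.9°) = 1.211 m; N'_2 = 56·cos(-7.9°) − 8·1.211 = 45.8; c'Δl = 18.29; W sinα = -7.7
Slice 3: Δl = 1.5/cos(-1.4°) = 1.500 m; N'_3 = 98·cos(-1.4°) − 6·1.500 = 89.0; c'Δl = 22.66; W sinα = -2.4
Slice 4: Δl = 1.6/cos6.0° = 1.609 m; N'_4 = 135·cos6.0° − 12·1.609 = 115.0; c'Δl = 24.29; W sinα = 14.1
Slice 5: Δl = 2.3/cos15.5° = 2.387 m; N'_5 = 191·cos15.5° − 41·2.387 = 86.2; c'Δl = 36.04; W sinα = 51.0
Slice 6: Δl = 1.9/cos26.2° = 2.118 m; N'_6 = 128·cos26.2° − 4·2.118 = 106.4; c'Δl = 31.98; W sinα = 56.5
Slice 7: Δl = 3.2/cos40.9° = 4.234 m; N'_7 = 107·cos40.9° − 15·4.234 = 17.4; c'Δl = 63.93; W sinα = 70.1
Σc'Δl = 228.6 kN/m; ΣN' = 497.2 kN/m; ΣW sinα = 171.1 kN/m
Resisting = 228.6 + 497.2·tan28.2° = 228.6 + 266.6 = 495.1 kN/m
FS = 495.1 / 171.1 = 2.894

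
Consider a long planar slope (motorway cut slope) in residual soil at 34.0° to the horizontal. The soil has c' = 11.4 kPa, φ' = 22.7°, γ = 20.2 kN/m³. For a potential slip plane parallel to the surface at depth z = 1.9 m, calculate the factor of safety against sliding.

For an infinite slope with a slip plane parallel to the surface (no pore pressure): FS = [c' + γz cos²β tanφ'] / [γz sinβ cosβ].
γz = 20.2·1.9 = 38.38 kN/m²
Numerator = 11.4 + 38.38·cos²34.0°·tan22.7° = 11.4 + 38.38·0.6873·0.4183 = 22.434 kPa
Denominator = 38.38·sin34.0°·cos34.0° = 38.38·0.5592·0.8290 = 17.793 kPa
FS = 22.434 / 17.793 = 1.261

FS = 1.26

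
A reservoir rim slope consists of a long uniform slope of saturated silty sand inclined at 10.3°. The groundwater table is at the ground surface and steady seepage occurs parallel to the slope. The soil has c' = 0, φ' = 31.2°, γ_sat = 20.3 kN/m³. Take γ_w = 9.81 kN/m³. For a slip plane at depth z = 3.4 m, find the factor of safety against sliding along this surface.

With seepage parallel to the slope and the water table at the surface, the effective normal stress on the slip plane uses the buoyant unit weight γ' = γ_sat − γ_w while the driving shear stress uses γ_sat:
FS = [c' + γ' z cos²β tanφ'] / [γ_sat z sinβ cosβ]
(For c' = 0 this reduces to FS = (γ'/γ_sat)·tanφ'/tanβ.)
γ' = 20.3 − 9.81 = 10.49 kN/m³
Numerator = 0.0 + 10.49·3.4·cos²10.3°·tan31.2° = 0.0 + 10.49·3.4·0.9680·0.6056 = 20.910 kPa
Denominator = 20.3·3.4·sin10.3°·cos10.3° = 20.3·3.4·0.1788·0.9839 = 12.142 kPa
FS = 20.910 / 12.142 = 1.722

FS = 1.72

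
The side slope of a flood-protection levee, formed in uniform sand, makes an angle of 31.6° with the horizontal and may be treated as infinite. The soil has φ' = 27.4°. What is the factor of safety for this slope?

For a dry cohesionless infinite slope the factor of safety is FS = tanφ' / tanβ.
FS = tan27.4° / tan31.6° = 0.5184 / 0.6152 = 0.843

FS = 0.84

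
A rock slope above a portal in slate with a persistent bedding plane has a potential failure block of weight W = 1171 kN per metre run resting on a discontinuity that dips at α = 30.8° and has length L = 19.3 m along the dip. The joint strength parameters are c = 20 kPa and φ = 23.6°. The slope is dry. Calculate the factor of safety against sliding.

FS = 1.38

Resolving the block weight along and normal to the plane and applying the Mohr–Coulomb strength on the joint:
N' = W cosα = 1171·cos30.8° = 1005.8 kN/m
Driving force T = W sinα = 1171·sin30.8° = 599.6 kN/m
Resisting force R = c·L + N'·tanφ = 20·19.3 + 1005.8·tan23.6° = 386.0 + 439.4 = 825.4 kN/m
FS = R / T = 825.4 / 599.6 = 1.377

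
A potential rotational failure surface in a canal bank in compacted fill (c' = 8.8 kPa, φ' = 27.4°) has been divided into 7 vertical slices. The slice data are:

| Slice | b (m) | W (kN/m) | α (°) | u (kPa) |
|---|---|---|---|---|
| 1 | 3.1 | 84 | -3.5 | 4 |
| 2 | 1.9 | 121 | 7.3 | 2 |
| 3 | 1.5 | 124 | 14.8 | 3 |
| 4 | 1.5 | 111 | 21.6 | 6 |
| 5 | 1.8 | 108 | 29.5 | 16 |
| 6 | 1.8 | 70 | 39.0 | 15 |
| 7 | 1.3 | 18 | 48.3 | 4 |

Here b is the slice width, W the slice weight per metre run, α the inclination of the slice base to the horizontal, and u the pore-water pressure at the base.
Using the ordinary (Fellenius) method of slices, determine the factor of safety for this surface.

FS = 1.95

Ordinary method of slices: FS = Σ[c'·Δl_i + (W_i cosα_i − u_i·Δl_i)·tanφ'] / Σ W_i sinα_i, with Δl_i = b_i / cosα_i.
Slice 1: Δl = 3.1/cos(-3.5°) = 3.106 m; N'_1 = 84·cos(-3.5°) − 4·3.106 = 71.4; c'Δl = 27.33; W sinα = -5.1
Slice 2: Δl = 1.9/cos7.3° = 1.916 m; N'_2 = 121·cos7.3° − 2·1.916 = 116.2; c'Δl = 16.86; W sinα = 15.4
Slice 3: Δl = 1.5/cos14.8° = 1.551 m; N'_3 = 124·cos14.8° − 3·1.551 = 115.2; c'Δl = 13.65; W sinα = 31.7
Slice 4: Δl = 1.5/cos21.6° = 1.613 m; N'_4 = 111·cos21.6° − 6·1.613 = 93.5; c'Δl = 14.20; W sinα = 40.9
Slice 5: Δl = 1.8/cos29.5° = 2.068 m; N'_5 = 108·cos29.5° − 16·2.068 = 60.9; c'Δl = 18.20; W sinα = 53.2
Slice 6: Δl = 1.8/cos39.0° = 2.316 m; N'_6 = 70·cos39.0° − 15·2.316 = 19.7; c'Δl = 20.38; W sinα = 44.1
Slice 7: Δl = 1.3/cos48.3° = 1.954 m; N'_7 = 18·cos48.3° − 4·1.954 = 4.2; c'Δl = 17.20; W sinα = 13.4
Σc'Δl = 127.8 kN/m; ΣN' = 481.1 kN/m; ΣW sinα = 193.5 kN/m
Resisting = 127.8 + 481.1·tan27.4° = 127.8 + 249.4 = 377.2 kN/m
FS = 377.2 / 193.5 = 1.950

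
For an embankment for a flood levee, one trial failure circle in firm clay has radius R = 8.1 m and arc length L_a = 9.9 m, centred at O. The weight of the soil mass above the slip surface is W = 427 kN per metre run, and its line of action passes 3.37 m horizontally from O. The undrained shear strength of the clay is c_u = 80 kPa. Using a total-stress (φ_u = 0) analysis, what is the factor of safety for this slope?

FS = 4.46

Taking moments about the centre O, the resisting moment is provided by the undrained shear strength acting along the arc:
M_R = c_u·L_a·R = 80·9.90·8.1 = 6415.2 kN·m/m
M_D = W·d = 427·3.37 = 1439.0 kN·m/m
FS = M_R / M_D = 6415.2 / 1439.0 = 4.458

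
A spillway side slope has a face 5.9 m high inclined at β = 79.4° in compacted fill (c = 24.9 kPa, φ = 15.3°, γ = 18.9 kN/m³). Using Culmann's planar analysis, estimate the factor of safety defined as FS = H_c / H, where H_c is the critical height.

FS = 1.50

H_c = (4c/γ) · sinβ cosφ / [1 − cos(β − φ)]
    = (4·24.9/18.9) · sin79.4°·cos15.3° / [1 − cos64.1°]
    = 5.270 · 0.9481 / 0.5632 = 8.87 m
FS = H_c / H = 8.87 / 5.9 = 1.504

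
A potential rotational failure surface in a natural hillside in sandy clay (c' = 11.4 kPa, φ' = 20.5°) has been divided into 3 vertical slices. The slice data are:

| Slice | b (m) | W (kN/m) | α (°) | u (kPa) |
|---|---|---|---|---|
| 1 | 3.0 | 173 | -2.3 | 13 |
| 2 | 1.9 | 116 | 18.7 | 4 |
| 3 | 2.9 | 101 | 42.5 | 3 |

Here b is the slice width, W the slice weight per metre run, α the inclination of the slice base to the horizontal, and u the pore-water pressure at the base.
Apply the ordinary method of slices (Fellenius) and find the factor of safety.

Ordinary method of slices: FS = Σ[c'·Δl_i + (W_i cosα_i − u_i·Δl_i)·tanφ'] / Σ W_i sinα_i, with Δl_i = b_i / cosα_i.
Slice 1: Δl = 3.0/cos(-2.3°) = 3.002 m; N'_1 = 173·cos(-2.3°) − 13·3.002 = 133.8; c'Δl = 34.23; W sinα = -6.9
Slice 2: Δl = 1.9/cos18.7° = 2.006 m; N'_2 = 116·cos18.7° − 4·2.006 = 101.9; c'Δl = 22.87; W sinα = 37.2
Slice 3: Δl = 2.9/cos42.5° = 3.933 m; N'_3 = 101·cos42.5° − 3·3.933 = 62.7; c'Δl = 44.84; W sinα = 68.2
Σc'Δl = 101.9 kN/m; ΣN' = 298.3 kN/m; ΣW sinα = 98.5 kN/m
Resisting = 101.9 + 298.3·tan20.5° = 101.9 + 111.5 = 213.5 kN/m
FS = 213.5 / 98.5 = 2.168

FS = 2.17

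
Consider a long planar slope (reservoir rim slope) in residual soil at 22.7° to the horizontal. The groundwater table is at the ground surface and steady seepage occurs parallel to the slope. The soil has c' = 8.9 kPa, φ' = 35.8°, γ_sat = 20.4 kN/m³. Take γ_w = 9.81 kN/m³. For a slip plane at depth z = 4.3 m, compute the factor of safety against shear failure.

FS = 1.18

With seepage parallel to the slope and the water table at the surface, the effective normal stress on the slip plane uses the buoyant unit weight γ' = γ_sat − γ_w while the driving shear stress uses γ_sat:
FS = [c' + γ' z cos²β tanφ'] / [γ_sat z sinβ cosβ]
γ' = 20.4 − 9.81 = 10.59 kN/m³
Numerator = 8.9 + 10.59·4.3·cos²22.7°·tan35.8° = 8.9 + 10.59·4.3·0.8511·0.7212 = 36.851 kPa
Denominator = 20.4·4.3·sin22.7°·cos22.7° = 20.4·4.3·0.3859·0.9225 = 31.229 kPa
FS = 36.851 / 31.229 = 1.180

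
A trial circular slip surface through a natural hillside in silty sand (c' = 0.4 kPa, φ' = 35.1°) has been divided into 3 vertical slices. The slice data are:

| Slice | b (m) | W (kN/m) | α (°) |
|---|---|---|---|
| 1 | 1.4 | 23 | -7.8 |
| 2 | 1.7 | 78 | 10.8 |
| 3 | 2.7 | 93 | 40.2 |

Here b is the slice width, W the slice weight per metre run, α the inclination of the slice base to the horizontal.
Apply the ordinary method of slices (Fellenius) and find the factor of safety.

Ordinary method of slices: FS = Σ[c'·Δl_i + (W_i cosα_i)·tanφ'] / Σ W_i sinα_i, with Δl_i = b_i / cosα_i.
Slice 1: Δl = 1.4/cos(-7.8°) = 1.413 m; N'_1 = 23·cos(-7.8°) = 22.8; c'Δl = 0.57; W sinα = -3.1
Slice 2: Δl = 1.7/cos10.8° = 1.731 m; N'_2 = 78·cos10.8° = 76.6; c'Δl = 0.69; W sinα = 14.6
Slice 3: Δl = 2.7/cos40.2° = 3.535 m; N'_3 = 93·cos40.2° = 71.0; c'Δl = 1.41; W sinα = 60.0
Σc'Δl = 2.7 kN/m; ΣN' = 170.4 kN/m; ΣW sinα = 71.5 kN/m
Resisting = 2.7 + 170.4·tan35.1° = 2.7 + 119.8 = 122.5 kN/m
FS = 122.5 / 71.5 = 1.712

FS = 1.71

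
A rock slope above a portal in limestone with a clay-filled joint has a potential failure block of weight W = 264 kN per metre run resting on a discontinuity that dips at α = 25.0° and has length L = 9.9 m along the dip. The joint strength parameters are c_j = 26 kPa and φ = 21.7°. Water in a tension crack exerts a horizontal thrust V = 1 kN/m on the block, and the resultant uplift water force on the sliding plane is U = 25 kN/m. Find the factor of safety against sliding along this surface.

Resolving the block weight along and normal to the plane and applying the Mohr–Coulomb strength on the joint:
N' = W cosα − U − V sinα = 264·cos25.0° − 25 − 1·sin25.0° = 213.8 kN/m
Driving force T = W sinα + V cosα = 264·sin25.0° + 1·cos25.0° = 112.5 kN/m
Resisting force R = c_j·L + N'·tanφ = 26·9.9 + 213.8·tan21.7° = 257.4 + 85.1 = 342.5 kN/m
FS = R / T = 342.5 / 112.5 = 3.045

FS = 3.05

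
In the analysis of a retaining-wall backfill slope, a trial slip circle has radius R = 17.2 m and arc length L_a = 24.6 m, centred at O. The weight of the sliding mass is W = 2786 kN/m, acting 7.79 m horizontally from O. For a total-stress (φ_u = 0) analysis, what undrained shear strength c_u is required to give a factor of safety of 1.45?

c_u = 74.4 kPa

FS = c_u·L_a·R / (W·d), so c_u = FS·W·d / (L_a·R).
c_u = 1.45·2786·7.79 / (24.60·17.2) = 31469.3 / 423.12 = 74.37 kPa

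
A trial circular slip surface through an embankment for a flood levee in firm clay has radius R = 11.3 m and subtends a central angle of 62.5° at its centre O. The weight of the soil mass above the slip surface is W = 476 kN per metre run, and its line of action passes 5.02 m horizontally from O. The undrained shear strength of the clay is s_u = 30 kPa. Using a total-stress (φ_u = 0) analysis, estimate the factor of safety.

FS = 1.75

Taking moments about the centre O, the resisting moment is provided by the undrained shear strength acting along the arc:
Arc length L_a = R·θ = 11.3·(62.5°·π/180) = 11.3·1.0908 = 12.33 m
M_R = s_u·L_a·R = 30·12.33·11.3 = 4178.6 kN·m/m
M_D = W·d = 476·5.02 = 2389.5 kN·m/m
FS = M_R / M_D = 4178.6 / 2389.5 = 1.749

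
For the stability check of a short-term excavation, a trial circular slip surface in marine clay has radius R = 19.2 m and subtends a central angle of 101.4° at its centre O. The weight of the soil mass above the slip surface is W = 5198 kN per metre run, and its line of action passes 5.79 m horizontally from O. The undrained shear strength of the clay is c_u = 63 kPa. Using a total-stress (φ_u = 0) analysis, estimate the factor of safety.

Taking moments about the centre O, the resisting moment is provided by the undrained shear strength acting along the arc:
Arc length L_a = R·θ = 19.2·(101.4°·π/180) = 19.2·1.7698 = 33.98 m
M_R = c_u·L_a·R = 63·33.98·19.2 = 41101.6 kN·m/m
M_D = W·d = 5198·5.79 = 30096.4 kN·m/m
FS = M_R / M_D = 41101.6 / 30096.4 = 1.366

FS = 1.37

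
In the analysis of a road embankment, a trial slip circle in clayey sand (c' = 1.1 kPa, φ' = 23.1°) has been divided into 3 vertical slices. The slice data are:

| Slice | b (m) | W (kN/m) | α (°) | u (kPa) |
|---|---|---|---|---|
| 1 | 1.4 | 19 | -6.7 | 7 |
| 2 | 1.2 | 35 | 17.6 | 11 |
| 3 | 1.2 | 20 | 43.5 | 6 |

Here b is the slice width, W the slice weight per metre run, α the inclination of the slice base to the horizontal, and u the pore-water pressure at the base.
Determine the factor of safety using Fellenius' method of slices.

FS = 0.85

Ordinary method of slices: FS = Σ[c'·Δl_i + (W_i cosα_i − u_i·Δl_i)·tanφ'] / Σ W_i sinα_i, with Δl_i = b_i / cosα_i.
Slice 1: Δl = 1.4/cos(-6.7°) = 1.410 m; N'_1 = 19·cos(-6.7°) − 7·1.410 = 9.0; c'Δl = 1.55; W sinα = -2.2
Slice 2: Δl = 1.2/cos17.6° = 1.259 m; N'_2 = 35·cos17.6° − 11·1.259 = 19.5; c'Δl = 1.38; W sinα = 10.6
Slice 3: Δl = 1.2/cos43.5° = 1.654 m; N'_3 = 20·cos43.5° − 6·1.654 = 4.6; c'Δl = 1.82; W sinα = 13.8
Σc'Δl = 4.8 kN/m; ΣN' = 33.1 kN/m; ΣW sinα = 22.1 kN/m
Resisting = 4.8 + 33.1·tan23.1° = 4.8 + 14.1 = 18.9 kN/m
FS = 18.9 / 22.1 = 0.853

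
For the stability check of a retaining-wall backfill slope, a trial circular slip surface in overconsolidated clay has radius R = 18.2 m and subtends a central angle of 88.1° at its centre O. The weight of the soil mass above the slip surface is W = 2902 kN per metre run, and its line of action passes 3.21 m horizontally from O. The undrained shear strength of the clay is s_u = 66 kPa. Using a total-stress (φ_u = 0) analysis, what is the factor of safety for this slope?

FS = 3.61

Taking moments about the centre O, the resisting moment is provided by the undrained shear strength acting along the arc:
Arc length L_a = R·θ = 18.2·(88.1°·π/180) = 18.2·1.5376 = 27.98 m
M_R = s_u·L_a·R = 66·27.98·18.2 = 33615.5 kN·m/m
M_D = W·d = 2902·3.21 = 9315.4 kN·m/m
FS = M_R / M_D = 33615.5 / 9315.4 = 3.609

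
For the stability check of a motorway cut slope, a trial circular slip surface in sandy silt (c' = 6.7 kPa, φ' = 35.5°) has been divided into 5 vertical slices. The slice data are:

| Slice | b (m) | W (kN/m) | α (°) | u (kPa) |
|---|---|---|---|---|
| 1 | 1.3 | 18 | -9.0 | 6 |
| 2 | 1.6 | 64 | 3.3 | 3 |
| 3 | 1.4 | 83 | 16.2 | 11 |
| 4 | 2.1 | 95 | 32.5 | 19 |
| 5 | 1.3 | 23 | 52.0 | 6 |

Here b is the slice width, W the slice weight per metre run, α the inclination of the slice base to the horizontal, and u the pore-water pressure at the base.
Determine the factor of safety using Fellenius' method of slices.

Ordinary method of slices: FS = Σ[c'·Δl_i + (W_i cosα_i − u_i·Δl_i)·tanφ'] / Σ W_i sinα_i, with Δl_i = b_i / cosα_i.
Slice 1: Δl = 1.3/cos(-9.0°) = 1.316 m; N'_1 = 18·cos(-9.0°) − 6·1.316 = 9.9; c'Δl = 8.82; W sinα = -2.8
Slice 2: Δl = 1.6/cos3.3° = 1.603 m; N'_2 = 64·cos3.3° − 3·1.603 = 59.1; c'Δl = 10.74; W sinα = 3.7
Slice 3: Δl = 1.4/cos16.2° = 1.458 m; N'_3 = 83·cos16.2° − 11·1.458 = 63.7; c'Δl = 9.77; W sinα = 23.2
Slice 4: Δl = 2.1/cos32.5° = 2.490 m; N'_4 = 95·cos32.5° − 19·2.490 = 32.8; c'Δl = 16.68; W sinα = 51.0
Slice 5: Δl = 1.3/cos52.0° = 2.112 m; N'_5 = 23·cos52.0° − 6·2.112 = 1.5; c'Δl = 14.15; W sinα = 18.1
Σc'Δl = 60.2 kN/m; ΣN' = 166.9 kN/m; ΣW sinα = 93.2 kN/m
Resisting = 60.2 + 166.9·tan35.5° = 60.2 + 119.1 = 179.2 kN/m
FS = 179.2 / 93.2 = 1.923

FS = 1.92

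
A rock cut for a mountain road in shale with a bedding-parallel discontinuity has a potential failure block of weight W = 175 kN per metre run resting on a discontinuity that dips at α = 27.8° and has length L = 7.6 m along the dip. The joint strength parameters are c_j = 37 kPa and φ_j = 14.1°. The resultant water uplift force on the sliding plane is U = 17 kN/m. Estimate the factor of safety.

Resolving the block weight along and normal to the plane and applying the Mohr–Coulomb strength on the joint:
N' = W cosα − U = 175·cos27.8° − 17 = 137.8 kN/m
Driving force T = W sinα = 175·sin27.8° = 81.6 kN/m
Resisting force R = c_j·L + N'·tanφ_j = 37·7.6 + 137.8·tan14.1° = 281.2 + 34.6 = 315.8 kN/m
FS = R / T = 315.8 / 81.6 = 3.869

FS = 3.87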